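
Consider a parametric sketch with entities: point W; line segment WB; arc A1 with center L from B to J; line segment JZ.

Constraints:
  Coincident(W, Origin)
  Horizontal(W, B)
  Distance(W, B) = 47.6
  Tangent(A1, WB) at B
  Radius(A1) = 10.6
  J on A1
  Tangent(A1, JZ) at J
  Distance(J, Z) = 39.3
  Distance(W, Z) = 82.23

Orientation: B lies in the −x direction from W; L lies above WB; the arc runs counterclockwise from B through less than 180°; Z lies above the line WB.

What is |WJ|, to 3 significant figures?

44.2

W is at the origin; W and B share the same y with |WB| = 47.6 and B on the −x side, so B = (-47.6, 0.00). The tangent condition forces LB to be normal to WB, so L = B + (0, 10.6) = (-47.6, 10.6). Since LJ ⟂ JZ (tangency), |LZ| = √(10.6² + 39.3²) = 40.7 regardless of where J sits on A1. So Z lies on both circle(W, 82.23) and circle(L, 40.7); the above-WB intersection is Z = (-68.5, 45.6). J is the foot of the tangent from Z: J = (-40.2, 18.2).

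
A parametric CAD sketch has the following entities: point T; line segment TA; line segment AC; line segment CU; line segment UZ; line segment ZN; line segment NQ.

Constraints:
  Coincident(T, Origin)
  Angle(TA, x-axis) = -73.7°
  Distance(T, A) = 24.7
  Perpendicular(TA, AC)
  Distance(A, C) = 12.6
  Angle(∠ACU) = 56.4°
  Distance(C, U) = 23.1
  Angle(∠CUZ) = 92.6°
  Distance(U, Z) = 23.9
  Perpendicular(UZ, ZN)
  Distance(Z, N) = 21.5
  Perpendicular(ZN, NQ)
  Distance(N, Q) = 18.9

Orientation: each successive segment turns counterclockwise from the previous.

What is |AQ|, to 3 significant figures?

6.84

T is at the origin; TA runs at -73.7° with length 24.7, so A = (6.93, -23.7). TA ⟂ AC, so AC runs at 16.3°; with |AC| = 12.6, C = (19.0, -20.2). ∠ACU = 56.4° gives CU at 140° from the x-axis; with |CU| = 23.1, U = (1.36, -5.29). ∠CUZ = 92.6° gives UZ at -133° from the x-axis; with |UZ| = 23.9, Z = (-14.9, -22.9). UZ ⟂ ZN, so ZN runs at -42.7°; with |ZN| = 21.5, N = (0.949, -37.4). The perpendicularity gives NQ at right angles to ZN, so NQ runs at 47.3°; with |NQ| = 18.9, Q = (13.8, -23.5). Then |AQ| = |Q − A| = 6.84.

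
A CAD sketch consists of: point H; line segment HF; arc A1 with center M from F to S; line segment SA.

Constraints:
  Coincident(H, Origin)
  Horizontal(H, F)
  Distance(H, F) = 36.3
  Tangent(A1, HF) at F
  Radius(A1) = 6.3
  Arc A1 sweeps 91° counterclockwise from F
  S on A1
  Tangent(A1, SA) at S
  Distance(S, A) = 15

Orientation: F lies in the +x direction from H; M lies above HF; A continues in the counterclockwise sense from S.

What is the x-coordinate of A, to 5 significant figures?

42.337

H is at the origin; HF is horizontal with |HF| = 36.3 and F on the +x side, so F = (36.300, 0.0000). Since A1 is tangent to HF there, MF ⟂ HF, so M = F + (0, 6.3) = (36.300, 6.3000). On A1, F sits at bearing -90° from M; a 91° counterclockwise sweep puts S at bearing 1°, so S = M + 6.3·(cos 1°, sin 1°) = (42.599, 6.4100). Since A1 is tangent to SA there, MS ⟂ SA, so SA runs along (−sin 1°, cos 1°); with |SA| = 15.0, A = (42.337, 21.408). So A.x = 42.337.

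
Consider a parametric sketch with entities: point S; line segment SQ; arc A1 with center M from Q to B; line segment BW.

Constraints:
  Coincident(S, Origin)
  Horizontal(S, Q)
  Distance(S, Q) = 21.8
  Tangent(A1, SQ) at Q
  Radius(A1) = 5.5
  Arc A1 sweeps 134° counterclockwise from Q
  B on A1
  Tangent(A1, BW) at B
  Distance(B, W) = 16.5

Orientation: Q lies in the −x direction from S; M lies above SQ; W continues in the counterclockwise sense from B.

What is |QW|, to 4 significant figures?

22.48

S is at the origin; SQ is horizontal with |SQ| = 21.8 and Q on the −x side, so Q = (-21.80, 0.000). Since A1 is tangent to SQ there, MQ ⟂ SQ, so M = Q + (0, 5.5) = (-21.80, 5.500). On A1, Q sits at bearing -90° from M; a 134° counterclockwise sweep puts B at bearing 44°, so B = M + 5.5·(cos 44°, sin 44°) = (-17.84, 9.321). Since A1 is tangent to BW there, MB ⟂ BW, so BW runs along (−sin 44°, cos 44°); with |BW| = 16.5, W = (-29.31, 21.19). Then |QW| = |W − Q| = 22.48.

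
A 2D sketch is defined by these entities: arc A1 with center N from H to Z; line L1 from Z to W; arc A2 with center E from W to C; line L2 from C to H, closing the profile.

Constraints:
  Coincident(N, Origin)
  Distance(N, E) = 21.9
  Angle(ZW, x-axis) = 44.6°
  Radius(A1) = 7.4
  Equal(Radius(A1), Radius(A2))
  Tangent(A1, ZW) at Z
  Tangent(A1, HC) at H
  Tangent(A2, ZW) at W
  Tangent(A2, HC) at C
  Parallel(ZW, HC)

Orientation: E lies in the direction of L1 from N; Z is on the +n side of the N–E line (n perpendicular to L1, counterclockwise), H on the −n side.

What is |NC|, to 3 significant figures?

23.1

Tangency of A1 to both parallel lines with radius 7.4 puts Z and H at N ± 7.4·n: Z = (-5.20, 5.27), H = (5.20, -5.27). Equal radii place W and C the same way about E: W = E + 7.4·n = (10.4, 20.6), C = E − 7.4·n = (20.8, 10.1). Then |NC| = |C − N| = 23.1.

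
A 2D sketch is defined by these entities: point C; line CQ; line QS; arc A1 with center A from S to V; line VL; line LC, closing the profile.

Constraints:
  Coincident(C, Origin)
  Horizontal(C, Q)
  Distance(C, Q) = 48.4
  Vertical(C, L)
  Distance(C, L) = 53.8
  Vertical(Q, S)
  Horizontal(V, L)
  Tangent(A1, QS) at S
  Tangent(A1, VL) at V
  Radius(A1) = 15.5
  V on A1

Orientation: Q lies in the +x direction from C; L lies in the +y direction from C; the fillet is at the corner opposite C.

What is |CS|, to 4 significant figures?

61.72

C is at the origin; C and Q share the same y with |CQ| = 48.4 and Q on the +x side, so Q = (48.40, 0.000). CL is vertical with |CL| = 53.8 and L on the +y side, so L = (0.000, 53.80). The virtual corner opposite C is at (48.40, 53.80). A1 meets QS tangentially, so AS is at right angles to QS and since A1 is tangent to VL there, AV ⟂ VL, with radius 15.5, so the center A sits 15.5 in from both sides at A = (32.90, 38.30). That places the tangent points at S = (48.40, 38.30) on QS and V = (32.90, 53.80) on VL. Then |CS| = |S − C| = 61.72.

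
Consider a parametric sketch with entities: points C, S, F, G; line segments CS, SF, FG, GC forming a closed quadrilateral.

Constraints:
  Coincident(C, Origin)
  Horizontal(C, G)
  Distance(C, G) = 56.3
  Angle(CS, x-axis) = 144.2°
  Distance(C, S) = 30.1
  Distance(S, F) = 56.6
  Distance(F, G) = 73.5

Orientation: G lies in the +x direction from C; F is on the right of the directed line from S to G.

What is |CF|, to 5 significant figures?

37.193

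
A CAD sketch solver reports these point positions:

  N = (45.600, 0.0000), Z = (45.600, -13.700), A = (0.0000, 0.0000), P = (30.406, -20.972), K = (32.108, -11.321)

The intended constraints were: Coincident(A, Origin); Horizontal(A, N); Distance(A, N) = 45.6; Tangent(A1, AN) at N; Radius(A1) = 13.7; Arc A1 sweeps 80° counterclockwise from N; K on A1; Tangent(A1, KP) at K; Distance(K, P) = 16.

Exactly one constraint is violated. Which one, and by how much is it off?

Distance(K, P) = 16 — off by 6.20.

A = (0.00, 0.00) ✓; A.y = 0.00, N.y = 0.00 ✓; |AN| = 45.60 ✓; ∠(ZN, NA) = 90.00° ✓; |ZN| = 13.70 ✓; bearing(Z→K) − bearing(Z→N) = 80.00° ✓; |ZK| = 13.70 ✓; ∠(ZK, KP) = 90.00° ✓; |KP| = 9.800 ✗.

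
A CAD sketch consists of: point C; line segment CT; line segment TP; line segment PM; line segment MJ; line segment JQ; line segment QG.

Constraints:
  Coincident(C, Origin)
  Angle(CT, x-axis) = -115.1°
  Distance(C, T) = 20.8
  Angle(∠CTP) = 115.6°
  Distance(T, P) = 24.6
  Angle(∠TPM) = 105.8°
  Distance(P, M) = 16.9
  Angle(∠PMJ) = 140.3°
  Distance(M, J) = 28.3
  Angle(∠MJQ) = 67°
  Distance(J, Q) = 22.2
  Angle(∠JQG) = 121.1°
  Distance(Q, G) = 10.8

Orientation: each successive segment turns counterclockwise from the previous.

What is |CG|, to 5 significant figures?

14.850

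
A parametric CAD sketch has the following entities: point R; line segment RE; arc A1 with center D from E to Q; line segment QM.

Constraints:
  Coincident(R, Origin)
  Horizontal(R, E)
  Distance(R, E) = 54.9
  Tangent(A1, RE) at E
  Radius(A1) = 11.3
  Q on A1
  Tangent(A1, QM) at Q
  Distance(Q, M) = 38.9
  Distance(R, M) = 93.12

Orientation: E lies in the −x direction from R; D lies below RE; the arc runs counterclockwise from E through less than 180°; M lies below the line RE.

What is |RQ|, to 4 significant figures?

64.81

R is at the origin; R and E share the same y with |RE| = 54.9 and E on the −x side, so E = (-54.90, 0.000). The tangent condition forces DE to be normal to RE, so D = E + (0, -11.3) = (-54.90, -11.30). Since DQ ⟂ QM (tangency), |DM| = √(11.3² + 38.9²) = 40.51 regardless of where Q sits on A1. So M lies on both circle(R, 93.12) and circle(D, 40.51); the below-RE intersection is M = (-84.66, -38.78). Q is the foot of the tangent from M: Q = (-64.58, -5.466).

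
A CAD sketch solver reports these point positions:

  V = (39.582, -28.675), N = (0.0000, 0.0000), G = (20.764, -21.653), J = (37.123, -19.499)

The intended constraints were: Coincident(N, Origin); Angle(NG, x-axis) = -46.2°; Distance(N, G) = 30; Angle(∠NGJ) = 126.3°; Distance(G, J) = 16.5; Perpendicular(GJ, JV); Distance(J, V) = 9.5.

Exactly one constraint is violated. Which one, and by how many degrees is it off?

Perpendicular(GJ, JV) — off by 7.50°.

N = (0.00, 0.00) ✓; NG at -46.20° ✓; |NG| = 30.00 ✓; ∠NGJ = 126.3° ✓; |GJ| = 16.50 ✓; ∠(GJ, JV) = 82.50° ✗; |JV| = 9.500 ✓.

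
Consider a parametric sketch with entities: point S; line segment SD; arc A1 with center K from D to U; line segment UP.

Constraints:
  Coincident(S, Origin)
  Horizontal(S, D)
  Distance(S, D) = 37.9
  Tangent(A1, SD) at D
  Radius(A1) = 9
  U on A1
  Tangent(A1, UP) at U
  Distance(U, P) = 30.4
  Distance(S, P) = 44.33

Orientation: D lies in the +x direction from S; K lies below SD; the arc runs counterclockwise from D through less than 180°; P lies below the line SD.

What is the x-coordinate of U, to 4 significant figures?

29.03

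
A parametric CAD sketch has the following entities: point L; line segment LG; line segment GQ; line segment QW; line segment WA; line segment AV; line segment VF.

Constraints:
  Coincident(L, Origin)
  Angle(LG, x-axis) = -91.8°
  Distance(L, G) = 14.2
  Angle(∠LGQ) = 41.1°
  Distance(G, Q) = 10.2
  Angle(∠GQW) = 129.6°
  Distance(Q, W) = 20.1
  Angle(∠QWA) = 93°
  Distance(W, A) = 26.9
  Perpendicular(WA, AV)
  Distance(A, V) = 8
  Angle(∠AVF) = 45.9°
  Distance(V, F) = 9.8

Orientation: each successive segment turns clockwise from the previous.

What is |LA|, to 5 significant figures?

25.486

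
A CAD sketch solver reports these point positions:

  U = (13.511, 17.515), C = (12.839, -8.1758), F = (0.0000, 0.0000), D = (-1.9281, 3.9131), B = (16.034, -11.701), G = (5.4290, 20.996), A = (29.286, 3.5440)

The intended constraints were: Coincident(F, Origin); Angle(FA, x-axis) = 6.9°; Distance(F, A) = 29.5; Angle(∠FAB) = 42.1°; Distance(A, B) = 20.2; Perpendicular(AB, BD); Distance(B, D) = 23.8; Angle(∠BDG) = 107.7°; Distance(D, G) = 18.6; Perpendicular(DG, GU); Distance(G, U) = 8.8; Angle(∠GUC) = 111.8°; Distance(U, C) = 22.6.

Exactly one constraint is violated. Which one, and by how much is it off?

Distance(U, C) = 22.6 — off by 3.10.

F = (0.00, 0.00) ✓; FA at 6.900° ✓; |FA| = 29.50 ✓; ∠FAB = 42.10° ✓; |AB| = 20.20 ✓; ∠(AB, BD) = 90.00° ✓; |BD| = 23.80 ✓; ∠BDG = 107.7° ✓; |DG| = 18.60 ✓; ∠(DG, GU) = 90.00° ✓; |GU| = 8.800 ✓; ∠GUC = 111.8° ✓; |UC| = 25.70 ✗.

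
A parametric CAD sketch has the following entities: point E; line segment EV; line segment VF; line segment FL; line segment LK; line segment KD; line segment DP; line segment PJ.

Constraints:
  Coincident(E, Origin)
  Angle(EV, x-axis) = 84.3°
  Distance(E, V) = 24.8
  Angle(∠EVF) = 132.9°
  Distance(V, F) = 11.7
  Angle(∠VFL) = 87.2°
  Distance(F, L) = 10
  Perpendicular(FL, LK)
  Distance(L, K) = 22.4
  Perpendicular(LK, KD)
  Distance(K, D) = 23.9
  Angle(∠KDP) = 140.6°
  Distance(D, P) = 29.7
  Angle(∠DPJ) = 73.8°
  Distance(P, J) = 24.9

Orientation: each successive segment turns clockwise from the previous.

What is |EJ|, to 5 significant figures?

52.370

∠KDP = 140.6° gives DP at 85.000° from the x-axis; with |DP| = 29.7, P = (-11.965, 60.152). ∠DPJ = 73.8° gives PJ at -21.200° from the x-axis; with |PJ| = 24.9, J = (11.250, 51.148). Then |EJ| = |J − E| = 52.370.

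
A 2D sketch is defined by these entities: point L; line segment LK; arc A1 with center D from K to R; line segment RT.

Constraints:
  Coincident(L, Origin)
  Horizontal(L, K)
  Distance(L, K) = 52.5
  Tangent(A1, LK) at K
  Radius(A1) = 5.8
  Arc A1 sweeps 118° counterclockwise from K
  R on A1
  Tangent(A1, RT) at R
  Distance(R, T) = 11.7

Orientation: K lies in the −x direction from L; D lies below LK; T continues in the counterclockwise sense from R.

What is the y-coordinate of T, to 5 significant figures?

-18.853

On A1, K sits at bearing 90° from D; a 118° counterclockwise sweep puts R at bearing 208°, so R = D + 5.8·(cos 208°, sin 208°) = (-57.621, -8.5229). Tangency of A1 to RT means the radius DR is perpendicular to RT, so RT runs along (−sin 208°, cos 208°); with |RT| = 11.7, T = (-52.128, -18.853). So T.y = -18.853.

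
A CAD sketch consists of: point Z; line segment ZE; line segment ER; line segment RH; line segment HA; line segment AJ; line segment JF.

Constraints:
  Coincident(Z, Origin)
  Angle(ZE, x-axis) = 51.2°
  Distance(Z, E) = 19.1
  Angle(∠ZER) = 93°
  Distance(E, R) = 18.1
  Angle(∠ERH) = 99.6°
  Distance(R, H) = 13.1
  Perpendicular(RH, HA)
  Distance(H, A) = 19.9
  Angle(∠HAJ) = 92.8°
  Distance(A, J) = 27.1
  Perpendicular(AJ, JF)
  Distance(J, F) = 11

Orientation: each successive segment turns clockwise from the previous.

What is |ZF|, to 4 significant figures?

32.35

Z is at the origin; ZE runs at 51.2° with length 19.1, so E = (11.97, 14.89). ∠ZER = 93.0° gives ER at -35.80° from the x-axis; with |ER| = 18.1, R = (26.65, 4.298). ∠ERH = 99.6° gives RH at -116.2° from the x-axis; with |RH| = 13.1, H = (20.86, -7.456). RH ⟂ HA, so HA runs at 153.8°; with |HA| = 19.9, A = (3.009, 1.330). ∠HAJ = 92.8° gives AJ at 66.60° from the x-axis; with |AJ| = 27.1, J = (13.77, 26.20). The perpendicularity gives JF at right angles to AJ, so JF runs at -23.40°; with |JF| = 11.0, F = (23.87, 21.83). Then |ZF| = |F − Z| = 32.35.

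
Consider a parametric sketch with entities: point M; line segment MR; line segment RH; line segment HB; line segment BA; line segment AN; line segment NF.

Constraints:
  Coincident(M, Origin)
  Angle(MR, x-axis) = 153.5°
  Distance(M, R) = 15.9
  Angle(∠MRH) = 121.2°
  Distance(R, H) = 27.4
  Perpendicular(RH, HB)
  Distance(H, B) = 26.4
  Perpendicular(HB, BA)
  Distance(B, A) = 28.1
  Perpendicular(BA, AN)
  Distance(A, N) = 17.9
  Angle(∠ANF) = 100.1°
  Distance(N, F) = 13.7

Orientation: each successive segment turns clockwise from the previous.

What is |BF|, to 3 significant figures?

25.0

M is at the origin; MR runs at 153.5° with length 15.9, so R = (-14.2, 7.09). ∠MRH = 121.2° gives RH at 94.7° from the x-axis; with |RH| = 27.4, H = (-16.5, 34.4). RH is perpendicular to HB, so HB runs at 4.70°; with |HB| = 26.4, B = (9.84, 36.6). The perpendicularity gives BA at right angles to HB, so BA runs at -85.3°; with |BA| = 28.1, A = (12.1, 8.56). BA ⟂ AN, so AN runs at -175°; with |AN| = 17.9, N = (-5.70, 7.09). ∠ANF = 100.1° gives NF at 105° from the x-axis; with |NF| = 13.7, F = (-9.20, 20.3). Then |BF| = |F − B| = 25.0.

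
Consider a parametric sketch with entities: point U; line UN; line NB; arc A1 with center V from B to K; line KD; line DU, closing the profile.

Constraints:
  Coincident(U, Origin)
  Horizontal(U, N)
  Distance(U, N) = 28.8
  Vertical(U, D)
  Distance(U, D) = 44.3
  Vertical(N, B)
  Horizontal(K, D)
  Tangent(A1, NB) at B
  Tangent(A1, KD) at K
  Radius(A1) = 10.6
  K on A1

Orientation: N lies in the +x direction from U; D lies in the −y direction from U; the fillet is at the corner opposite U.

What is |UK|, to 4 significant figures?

47.89

U is at the origin; U and N share the same y with |UN| = 28.8 and N on the +x side, so N = (28.80, 0.000). U and D share the same x with |UD| = 44.3 and D on the −y side, so D = (0.000, -44.30). The virtual corner opposite U is at (28.80, -44.30). Tangency of A1 to NB means the radius VB is perpendicular to NB and tangency of A1 to KD means the radius VK is perpendicular to KD, with radius 10.6, so the center V sits 10.6 in from both sides at V = (18.20, -33.70). That places the tangent points at B = (28.80, -33.70) on NB and K = (18.20, -44.30) on KD. Then |UK| = |K − U| = 47.89.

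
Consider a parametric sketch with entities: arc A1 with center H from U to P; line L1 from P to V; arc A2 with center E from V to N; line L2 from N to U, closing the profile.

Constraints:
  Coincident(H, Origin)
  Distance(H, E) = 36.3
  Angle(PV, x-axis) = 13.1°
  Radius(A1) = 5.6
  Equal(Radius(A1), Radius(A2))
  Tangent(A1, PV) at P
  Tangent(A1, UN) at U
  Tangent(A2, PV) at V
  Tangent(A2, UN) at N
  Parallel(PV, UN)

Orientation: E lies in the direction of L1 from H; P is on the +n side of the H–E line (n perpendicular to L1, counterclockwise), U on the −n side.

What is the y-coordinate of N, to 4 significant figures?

2.773

The slot axis is L1's direction at 13.1°, so u = (cos 13.1°, sin 13.1°) = (0.9740, 0.2267) and n = (−sin 13.1°, cos 13.1°) = (-0.2267, 0.9740). H is at the origin and E lies 36.3 along u from H, so E = 36.3·u = (35.36, 8.227). Tangency of A1 to both parallel lines with radius 5.6 puts P and U at H ± 5.6·n: P = (-1.269, 5.454), U = (1.269, -5.454). Equal radii place V and N the same way about E: V = E + 5.6·n = (34.09, 13.68), N = E − 5.6·n = (36.62, 2.773). So N.y = 2.773.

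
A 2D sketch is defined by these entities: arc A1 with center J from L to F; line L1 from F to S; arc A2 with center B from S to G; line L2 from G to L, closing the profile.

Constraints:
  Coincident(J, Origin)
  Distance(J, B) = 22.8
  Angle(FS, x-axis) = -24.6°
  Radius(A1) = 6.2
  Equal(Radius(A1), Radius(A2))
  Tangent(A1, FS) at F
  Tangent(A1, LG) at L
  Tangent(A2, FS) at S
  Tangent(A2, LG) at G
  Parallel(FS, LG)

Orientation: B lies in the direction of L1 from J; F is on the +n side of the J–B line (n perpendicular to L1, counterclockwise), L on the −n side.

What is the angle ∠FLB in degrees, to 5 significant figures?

74.787°

The slot axis is L1's direction at -24.6°, so u = (cos -24.6°, sin -24.6°) = (0.90924, -0.41628) and n = (−sin -24.6°, cos -24.6°) = (0.41628, 0.90924). J is at the origin and B lies 22.8 along u from J, so B = 22.8·u = (20.731, -9.4912). Tangency of A1 to both parallel lines with radius 6.2 puts F and L at J ± 6.2·n: F = (2.5809, 5.6373), L = (-2.5809, -5.6373). Then cos ∠FLB = LF·LB / (|LF||LB|), giving 74.787°.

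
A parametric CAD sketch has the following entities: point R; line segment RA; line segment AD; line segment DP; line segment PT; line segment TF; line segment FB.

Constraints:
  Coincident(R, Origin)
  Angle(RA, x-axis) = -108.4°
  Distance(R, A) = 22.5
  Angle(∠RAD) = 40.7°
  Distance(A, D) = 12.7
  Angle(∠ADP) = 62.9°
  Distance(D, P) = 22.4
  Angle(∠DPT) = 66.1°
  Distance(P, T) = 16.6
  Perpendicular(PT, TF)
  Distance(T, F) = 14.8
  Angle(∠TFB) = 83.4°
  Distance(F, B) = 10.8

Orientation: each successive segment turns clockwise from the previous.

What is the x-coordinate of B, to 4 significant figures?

-4.312

R is at the origin; RA runs at -108.4° with length 22.5, so A = (-7.102, -21.35). ∠RAD = 40.7° gives AD at 112.3° from the x-axis; with |AD| = 12.7, D = (-11.92, -9.600). ∠ADP = 62.9° gives DP at -4.800° from the x-axis; with |DP| = 22.4, P = (10.40, -11.47). ∠DPT = 66.1° gives PT at -118.7° from the x-axis; with |PT| = 16.6, T = (2.429, -26.03). The perpendicularity gives TF at right angles to PT, so TF runs at 151.3°; with |TF| = 14.8, F = (-10.55, -18.93). ∠TFB = 83.4° gives FB at 54.70° from the x-axis; with |FB| = 10.8, B = (-4.312, -10.11). So B.x = -4.312.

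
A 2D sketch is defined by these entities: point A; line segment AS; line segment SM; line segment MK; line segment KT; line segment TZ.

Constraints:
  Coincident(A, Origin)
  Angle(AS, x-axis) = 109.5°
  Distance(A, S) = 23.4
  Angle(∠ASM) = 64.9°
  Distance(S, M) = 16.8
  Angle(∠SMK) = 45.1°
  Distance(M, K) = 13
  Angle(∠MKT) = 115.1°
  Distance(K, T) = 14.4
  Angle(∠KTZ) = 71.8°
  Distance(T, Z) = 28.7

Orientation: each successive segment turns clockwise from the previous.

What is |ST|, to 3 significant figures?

7.34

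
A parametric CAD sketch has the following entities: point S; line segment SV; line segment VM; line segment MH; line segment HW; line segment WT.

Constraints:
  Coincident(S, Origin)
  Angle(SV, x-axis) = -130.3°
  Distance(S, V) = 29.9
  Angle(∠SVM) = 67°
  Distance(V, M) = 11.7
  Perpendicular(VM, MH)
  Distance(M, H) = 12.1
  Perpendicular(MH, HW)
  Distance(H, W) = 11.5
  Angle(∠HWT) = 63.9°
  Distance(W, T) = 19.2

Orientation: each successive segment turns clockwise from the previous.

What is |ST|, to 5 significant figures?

32.806

S is at the origin; SV runs at -130.3° with length 29.9, so V = (-19.339, -22.804). ∠SVM = 67.0° gives VM at 116.70° from the x-axis; with |VM| = 11.7, M = (-24.596, -12.351). VM ⟂ MH, so MH runs at 26.700°; with |MH| = 12.1, H = (-13.786, -6.9146). MH is perpendicular to HW, so HW runs at -63.300°; with |HW| = 11.5, W = (-8.6191, -17.188). ∠HWT = 63.9° gives WT at -179.40° from the x-axis; with |WT| = 19.2, T = (-27.818, -17.389). Then |ST| = |T − S| = 32.806.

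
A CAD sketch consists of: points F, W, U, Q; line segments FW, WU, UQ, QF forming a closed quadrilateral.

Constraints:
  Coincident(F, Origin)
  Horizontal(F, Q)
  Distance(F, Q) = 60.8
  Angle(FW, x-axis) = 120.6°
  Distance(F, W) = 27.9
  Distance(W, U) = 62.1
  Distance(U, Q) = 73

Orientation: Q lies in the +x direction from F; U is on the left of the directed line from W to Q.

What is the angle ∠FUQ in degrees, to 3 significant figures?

49.0°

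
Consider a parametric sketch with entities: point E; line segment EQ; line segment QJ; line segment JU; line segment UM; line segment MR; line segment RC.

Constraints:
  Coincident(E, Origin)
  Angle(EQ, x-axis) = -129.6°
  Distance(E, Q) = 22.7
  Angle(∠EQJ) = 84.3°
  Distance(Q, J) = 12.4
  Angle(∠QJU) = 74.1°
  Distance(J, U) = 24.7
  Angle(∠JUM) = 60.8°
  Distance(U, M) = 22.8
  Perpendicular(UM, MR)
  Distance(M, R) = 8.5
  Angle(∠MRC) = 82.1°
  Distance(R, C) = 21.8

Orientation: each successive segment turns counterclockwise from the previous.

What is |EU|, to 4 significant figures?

3.575

E is at the origin; EQ runs at -129.6° with length 22.7, so Q = (-14.47, -17.49). ∠EQJ = 84.3° gives QJ at -33.90° from the x-axis; with |QJ| = 12.4, J = (-4.177, -24.41). ∠QJU = 74.1° gives JU at 72.00° from the x-axis; with |JU| = 24.7, U = (3.455, -0.9156). Then |EU| = |U − E| = 3.575.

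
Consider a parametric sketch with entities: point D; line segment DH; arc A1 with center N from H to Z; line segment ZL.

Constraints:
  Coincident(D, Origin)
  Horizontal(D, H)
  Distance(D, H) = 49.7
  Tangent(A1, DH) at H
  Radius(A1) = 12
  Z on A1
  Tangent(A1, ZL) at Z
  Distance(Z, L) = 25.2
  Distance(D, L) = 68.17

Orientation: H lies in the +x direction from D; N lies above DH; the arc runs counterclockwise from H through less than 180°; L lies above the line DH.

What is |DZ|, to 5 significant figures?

63.128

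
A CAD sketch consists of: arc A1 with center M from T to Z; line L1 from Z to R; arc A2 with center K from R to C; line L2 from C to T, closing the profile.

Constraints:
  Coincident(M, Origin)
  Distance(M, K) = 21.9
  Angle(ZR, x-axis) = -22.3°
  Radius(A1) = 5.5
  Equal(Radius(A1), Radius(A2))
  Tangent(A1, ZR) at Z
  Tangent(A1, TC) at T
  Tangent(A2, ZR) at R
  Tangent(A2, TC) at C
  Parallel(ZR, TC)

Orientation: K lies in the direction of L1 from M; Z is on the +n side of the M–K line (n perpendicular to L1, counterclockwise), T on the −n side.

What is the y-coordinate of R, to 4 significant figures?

-3.221

The slot axis is L1's direction at -22.3°, so u = (cos -22.3°, sin -22.3°) = (0.9252, -0.3795) and n = (−sin -22.3°, cos -22.3°) = (0.3795, 0.9252). M is at the origin and K lies 21.9 along u from M, so K = 21.9·u = (20.26, -8.310). Tangency of A1 to both parallel lines with radius 5.5 puts Z and T at M ± 5.5·n: Z = (2.087, 5.089), T = (-2.087, -5.089). Equal radii place R and C the same way about K: R = K + 5.5·n = (22.35, -3.221), C = K − 5.5·n = (18.18, -13.40). So R.y = -3.221.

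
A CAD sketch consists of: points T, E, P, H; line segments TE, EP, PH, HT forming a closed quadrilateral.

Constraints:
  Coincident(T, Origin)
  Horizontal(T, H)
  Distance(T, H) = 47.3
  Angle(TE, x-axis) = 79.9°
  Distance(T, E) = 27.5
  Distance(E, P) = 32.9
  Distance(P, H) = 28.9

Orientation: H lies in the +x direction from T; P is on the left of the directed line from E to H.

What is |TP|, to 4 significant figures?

46.54

Checks: |EP| = 32.90 ✓; |PH| = 28.90 ✓.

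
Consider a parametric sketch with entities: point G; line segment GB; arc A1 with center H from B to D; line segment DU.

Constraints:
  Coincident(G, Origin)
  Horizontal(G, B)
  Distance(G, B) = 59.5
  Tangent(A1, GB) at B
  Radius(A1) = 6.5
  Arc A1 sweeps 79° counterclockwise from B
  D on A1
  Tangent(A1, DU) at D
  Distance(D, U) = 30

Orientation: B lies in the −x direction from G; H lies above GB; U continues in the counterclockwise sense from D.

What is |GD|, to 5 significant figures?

53.379

G is at the origin; G and B share the same y with |GB| = 59.5 and B on the −x side, so B = (-59.500, 0.0000). A1 meets GB tangentially, so HB is at right angles to GB, so H = B + (0, 6.5) = (-59.500, 6.5000). On A1, B sits at bearing -90° from H; a 79° counterclockwise sweep puts D at bearing -11°, so D = H + 6.5·(cos -11°, sin -11°) = (-53.119, 5.2597). Then |GD| = |D − G| = 53.379.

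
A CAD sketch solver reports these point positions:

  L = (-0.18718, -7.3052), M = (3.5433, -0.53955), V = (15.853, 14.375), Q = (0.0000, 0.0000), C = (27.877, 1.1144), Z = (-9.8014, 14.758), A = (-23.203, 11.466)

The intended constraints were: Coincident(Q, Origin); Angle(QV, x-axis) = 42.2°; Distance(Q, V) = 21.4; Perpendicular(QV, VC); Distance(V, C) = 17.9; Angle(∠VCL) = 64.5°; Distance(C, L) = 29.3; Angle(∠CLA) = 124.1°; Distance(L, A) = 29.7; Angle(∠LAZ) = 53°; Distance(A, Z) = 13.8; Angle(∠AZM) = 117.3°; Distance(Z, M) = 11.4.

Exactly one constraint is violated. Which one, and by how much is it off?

Distance(Z, M) = 11.4 — off by 8.90.

Q = (0.00, 0.00) ✓; QV at 42.20° ✓; |QV| = 21.40 ✓; ∠(QV, VC) = 90.00° ✓; |VC| = 17.90 ✓; ∠VCL = 64.50° ✓; |CL| = 29.30 ✓; ∠CLA = 124.1° ✓; |LA| = 29.70 ✓; ∠LAZ = 53.00° ✓; |AZ| = 13.80 ✓; ∠AZM = 117.3° ✓; |ZM| = 20.30 ✗.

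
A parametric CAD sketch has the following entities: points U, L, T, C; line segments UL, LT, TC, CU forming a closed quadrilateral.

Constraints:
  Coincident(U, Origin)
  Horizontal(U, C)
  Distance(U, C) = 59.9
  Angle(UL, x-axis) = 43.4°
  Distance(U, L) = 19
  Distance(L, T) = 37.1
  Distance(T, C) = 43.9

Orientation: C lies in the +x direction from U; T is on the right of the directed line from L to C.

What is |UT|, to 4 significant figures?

32.19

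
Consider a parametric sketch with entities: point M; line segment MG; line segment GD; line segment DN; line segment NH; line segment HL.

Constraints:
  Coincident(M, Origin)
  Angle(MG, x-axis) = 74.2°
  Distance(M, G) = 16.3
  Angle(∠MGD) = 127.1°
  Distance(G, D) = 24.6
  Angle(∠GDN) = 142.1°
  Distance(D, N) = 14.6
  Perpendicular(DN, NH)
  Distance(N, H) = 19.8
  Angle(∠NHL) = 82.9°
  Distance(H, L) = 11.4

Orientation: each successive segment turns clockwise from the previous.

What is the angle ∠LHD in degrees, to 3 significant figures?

46.5°

M is at the origin; MG runs at 74.2° with length 16.3, so G = (4.44, 15.7). ∠MGD = 127.1° gives GD at 21.3° from the x-axis; with |GD| = 24.6, D = (27.4, 24.6). ∠GDN = 142.1° gives DN at -16.6° from the x-axis; with |DN| = 14.6, N = (41.3, 20.4). DN is perpendicular to NH, so NH runs at -107°; with |NH| = 19.8, H = (35.7, 1.47). ∠NHL = 82.9° gives HL at 156° from the x-axis; with |HL| = 11.4, L = (25.3, 6.06). Then cos ∠LHD = HL·HD / (|HL||HD|), giving 46.5°.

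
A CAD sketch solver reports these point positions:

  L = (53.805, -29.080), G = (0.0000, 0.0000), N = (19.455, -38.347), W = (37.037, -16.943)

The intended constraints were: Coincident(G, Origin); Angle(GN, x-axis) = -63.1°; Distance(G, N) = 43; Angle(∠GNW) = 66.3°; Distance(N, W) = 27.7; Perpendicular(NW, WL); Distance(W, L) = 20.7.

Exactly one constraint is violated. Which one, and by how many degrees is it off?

Perpendicular(NW, WL) — off by 3.50°.

G = (0.00, 0.00) ✓; GN at -63.10° ✓; |GN| = 43.00 ✓; ∠GNW = 66.30° ✓; |NW| = 27.70 ✓; ∠(NW, WL) = 86.50° ✗; |WL| = 20.70 ✓.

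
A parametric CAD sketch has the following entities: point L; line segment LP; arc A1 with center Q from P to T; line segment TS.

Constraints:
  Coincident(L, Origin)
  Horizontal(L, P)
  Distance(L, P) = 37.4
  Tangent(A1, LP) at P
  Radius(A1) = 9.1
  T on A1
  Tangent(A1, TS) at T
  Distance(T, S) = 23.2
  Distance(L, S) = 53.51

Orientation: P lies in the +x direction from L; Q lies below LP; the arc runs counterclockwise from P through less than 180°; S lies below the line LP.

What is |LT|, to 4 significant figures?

32.67

L is at the origin; LP is horizontal with |LP| = 37.4 and P on the +x side, so P = (37.40, 0.000). Since A1 is tangent to LP there, QP ⟂ LP, so Q = P + (0, -9.1) = (37.40, -9.100). Since QT ⟂ TS (tangency), |QS| = √(9.1² + 23.2²) = 24.92 regardless of where T sits on A1. So S lies on both circle(L, 53.51) and circle(Q, 24.92); the below-LP intersection is S = (41.59, -33.67). T is the foot of the tangent from S: T = (29.61, -13.80).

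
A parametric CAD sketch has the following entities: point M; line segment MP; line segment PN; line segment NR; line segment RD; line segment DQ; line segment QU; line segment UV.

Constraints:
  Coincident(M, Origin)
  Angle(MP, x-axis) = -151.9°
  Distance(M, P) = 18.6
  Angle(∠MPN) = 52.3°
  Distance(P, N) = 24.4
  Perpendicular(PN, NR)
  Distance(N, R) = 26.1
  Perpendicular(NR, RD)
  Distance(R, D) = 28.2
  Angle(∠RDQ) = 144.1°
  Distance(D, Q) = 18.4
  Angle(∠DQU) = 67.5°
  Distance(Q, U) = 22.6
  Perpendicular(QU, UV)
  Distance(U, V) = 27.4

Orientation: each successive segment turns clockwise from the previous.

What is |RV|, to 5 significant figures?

9.5247

∠DQU = 67.5° gives QU at 112.00° from the x-axis; with |QU| = 22.6, U = (-12.897, -8.8026). The perpendicularity gives UV at right angles to QU, so UV runs at 22.000°; with |UV| = 27.4, V = (12.508, 1.4616). Then |RV| = |V − R| = 9.5247.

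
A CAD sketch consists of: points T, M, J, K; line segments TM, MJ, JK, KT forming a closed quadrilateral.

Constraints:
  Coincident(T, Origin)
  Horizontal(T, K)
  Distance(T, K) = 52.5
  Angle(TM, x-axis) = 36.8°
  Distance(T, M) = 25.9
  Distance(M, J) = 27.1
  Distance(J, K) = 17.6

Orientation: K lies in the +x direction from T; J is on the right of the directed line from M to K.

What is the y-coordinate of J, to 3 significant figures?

-6.72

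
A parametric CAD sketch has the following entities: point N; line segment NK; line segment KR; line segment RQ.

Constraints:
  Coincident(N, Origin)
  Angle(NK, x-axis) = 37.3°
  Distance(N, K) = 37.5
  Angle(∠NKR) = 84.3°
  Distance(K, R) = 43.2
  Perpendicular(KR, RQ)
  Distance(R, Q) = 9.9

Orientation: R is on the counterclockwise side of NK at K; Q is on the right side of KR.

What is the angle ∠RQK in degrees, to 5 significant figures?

77.093°

N is at the origin; NK runs at 37.3° with length 37.5, so K = 37.5·(cos 37.3°, sin 37.3°) = (29.830, 22.725). ∠NKR = 84.3°, so KR runs at 37.3° + (180° − 84.3°) = 133.00° from the x-axis; with |KR| = 43.2, R = K + 43.2·(cos 133.00°, sin 133.00°) = (0.36793, 54.319). KR is perpendicular to RQ; with |RQ| = 9.9 on the right of KR, Q = R + 9.9·(0.73135, 0.68200) = (7.6083, 61.071). Then cos ∠RQK = QR·QK / (|QR||QK|), giving 77.093°.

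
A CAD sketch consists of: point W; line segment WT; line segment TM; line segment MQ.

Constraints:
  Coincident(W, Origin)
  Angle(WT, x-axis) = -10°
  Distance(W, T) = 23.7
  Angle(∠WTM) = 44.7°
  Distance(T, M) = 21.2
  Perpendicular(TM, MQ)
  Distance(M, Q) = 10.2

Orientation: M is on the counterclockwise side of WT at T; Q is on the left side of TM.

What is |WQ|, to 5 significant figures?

7.7990

W is at the origin; WT runs at -10.0° with length 23.7, so T = 23.7·(cos -10.0°, sin -10.0°) = (23.340, -4.1155). ∠WTM = 44.7°, so TM runs at -10.0° + (180° − 44.7°) = 125.30° from the x-axis; with |TM| = 21.2, M = T + 21.2·(cos 125.30°, sin 125.30°) = (11.089, 13.187). TM ⟂ MQ; with |MQ| = 10.2 on the left of TM, Q = M + 10.2·(-0.81614, -0.57786) = (2.7648, 7.2925). Then |WQ| = |Q − W| = 7.7990.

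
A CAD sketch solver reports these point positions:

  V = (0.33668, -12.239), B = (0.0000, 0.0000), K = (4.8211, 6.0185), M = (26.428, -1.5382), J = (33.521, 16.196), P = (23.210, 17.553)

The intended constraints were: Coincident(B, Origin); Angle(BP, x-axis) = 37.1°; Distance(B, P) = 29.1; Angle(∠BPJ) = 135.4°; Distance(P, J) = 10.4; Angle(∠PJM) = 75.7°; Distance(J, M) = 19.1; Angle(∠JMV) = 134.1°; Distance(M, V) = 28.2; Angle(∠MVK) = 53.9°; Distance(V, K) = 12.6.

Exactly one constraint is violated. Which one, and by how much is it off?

Distance(V, K) = 12.6 — off by 6.20.

B = (0.00, 0.00) ✓; BP at 37.10° ✓; |BP| = 29.10 ✓; ∠BPJ = 135.4° ✓; |PJ| = 10.40 ✓; ∠PJM = 75.70° ✓; |JM| = 19.10 ✓; ∠JMV = 134.1° ✓; |MV| = 28.20 ✓; ∠MVK = 53.90° ✓; |VK| = 18.80 ✗.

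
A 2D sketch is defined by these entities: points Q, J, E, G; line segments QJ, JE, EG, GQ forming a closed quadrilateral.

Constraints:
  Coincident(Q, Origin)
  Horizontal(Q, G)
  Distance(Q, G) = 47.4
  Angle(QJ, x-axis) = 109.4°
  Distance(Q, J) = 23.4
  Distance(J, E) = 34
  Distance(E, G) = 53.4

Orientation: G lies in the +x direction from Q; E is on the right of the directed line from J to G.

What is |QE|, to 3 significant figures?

12.7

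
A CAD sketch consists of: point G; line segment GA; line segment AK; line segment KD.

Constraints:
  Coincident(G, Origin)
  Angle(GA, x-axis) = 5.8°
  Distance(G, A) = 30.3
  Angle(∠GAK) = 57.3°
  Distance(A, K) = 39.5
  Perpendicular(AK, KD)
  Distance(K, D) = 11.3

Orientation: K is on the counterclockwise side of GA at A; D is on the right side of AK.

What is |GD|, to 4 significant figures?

43.46

G is at the origin; GA runs at 5.8° with length 30.3, so A = 30.3·(cos 5.8°, sin 5.8°) = (30.14, 3.062). ∠GAK = 57.3°, so AK runs at 5.8° + (180° − 57.3°) = 128.5° from the x-axis; with |AK| = 39.5, K = A + 39.5·(cos 128.5°, sin 128.5°) = (5.556, 33.98). AK ⟂ KD; with |KD| = 11.3 on the right of AK, D = K + 11.3·(0.7826, 0.6225) = (14.40, 41.01). Then |GD| = |D − G| = 43.46.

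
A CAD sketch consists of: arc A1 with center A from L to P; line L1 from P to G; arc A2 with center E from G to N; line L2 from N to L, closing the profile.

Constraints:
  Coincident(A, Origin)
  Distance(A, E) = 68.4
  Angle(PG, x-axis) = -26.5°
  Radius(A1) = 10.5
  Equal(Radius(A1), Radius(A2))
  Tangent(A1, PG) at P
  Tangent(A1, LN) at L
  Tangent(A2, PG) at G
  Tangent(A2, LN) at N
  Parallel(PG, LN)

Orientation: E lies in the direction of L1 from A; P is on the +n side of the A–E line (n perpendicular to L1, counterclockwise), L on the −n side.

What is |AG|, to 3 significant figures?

69.2

The slot axis is L1's direction at -26.5°, so u = (cos -26.5°, sin -26.5°) = (0.895, -0.446) and n = (−sin -26.5°, cos -26.5°) = (0.446, 0.895). A is at the origin and E lies 68.4 along u from A, so E = 68.4·u = (61.2, -30.5). Tangency of A1 to both parallel lines with radius 10.5 puts P and L at A ± 10.5·n: P = (4.69, 9.40), L = (-4.69, -9.40). Equal radii place G and N the same way about E: G = E + 10.5·n = (65.9, -21.1), N = E − 10.5·n = (56.5, -39.9). Then |AG| = |G − A| = 69.2.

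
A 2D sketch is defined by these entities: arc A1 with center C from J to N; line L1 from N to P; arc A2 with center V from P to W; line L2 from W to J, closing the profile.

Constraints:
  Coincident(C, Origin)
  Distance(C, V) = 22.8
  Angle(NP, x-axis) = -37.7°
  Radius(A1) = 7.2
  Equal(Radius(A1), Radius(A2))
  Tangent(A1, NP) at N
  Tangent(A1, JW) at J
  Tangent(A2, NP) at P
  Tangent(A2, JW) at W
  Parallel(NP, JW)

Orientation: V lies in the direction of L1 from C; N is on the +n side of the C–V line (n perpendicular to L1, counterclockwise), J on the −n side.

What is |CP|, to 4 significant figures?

23.91

The slot axis is L1's direction at -37.7°, so u = (cos -37.7°, sin -37.7°) = (0.7912, -0.6115) and n = (−sin -37.7°, cos -37.7°) = (0.6115, 0.7912). C is at the origin and V lies 22.8 along u from C, so V = 22.8·u = (18.04, -13.94). Tangency of A1 to both parallel lines with radius 7.2 puts N and J at C ± 7.2·n: N = (4.403, 5.697), J = (-4.403, -5.697). Equal radii place P and W the same way about V: P = V + 7.2·n = (22.44, -8.246), W = V − 7.2·n = (13.64, -19.64). Then |CP| = |P − C| = 23.91.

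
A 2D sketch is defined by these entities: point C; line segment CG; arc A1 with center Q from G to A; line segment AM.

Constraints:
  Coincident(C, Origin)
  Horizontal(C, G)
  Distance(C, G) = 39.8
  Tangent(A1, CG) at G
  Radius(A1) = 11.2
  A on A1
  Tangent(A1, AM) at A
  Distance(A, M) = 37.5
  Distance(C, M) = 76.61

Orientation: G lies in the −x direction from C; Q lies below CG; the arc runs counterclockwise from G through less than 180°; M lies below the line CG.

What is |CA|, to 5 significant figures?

50.676

Checks: ∠(QG, GC) = 90.00° ✓; |QG| = 11.20 ✓; |QA| = 11.20 ✓; ∠(QA, AM) = 90.00° ✓; |AM| = 37.50 ✓; |CM| = 76.61 ✓.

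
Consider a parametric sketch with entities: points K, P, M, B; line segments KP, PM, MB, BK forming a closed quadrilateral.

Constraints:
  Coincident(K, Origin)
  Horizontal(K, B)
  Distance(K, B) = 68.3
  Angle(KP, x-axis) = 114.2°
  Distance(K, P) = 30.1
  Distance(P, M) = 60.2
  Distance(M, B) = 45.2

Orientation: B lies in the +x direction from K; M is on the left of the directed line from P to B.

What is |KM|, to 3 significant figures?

61.2

K is at the origin; KB is horizontal with |KB| = 68.3 and B in +x, so B = (68.3, 0). KP runs at 114.2° with |KP| = 30.1, so P = (-12.3, 27.5). M is determined by |PM| = 60.2 and |MB| = 45.2 together: it lies at the intersection of circle(P, 60.2) and circle(B, 45.2). With |PB| = 85.2, the foot of the radical line on PB is 51.9 from P and the perpendicular offset is √(60.2² − 51.9²) = 30.6. Taking the left-of-PB solution: M = (46.6, 39.7).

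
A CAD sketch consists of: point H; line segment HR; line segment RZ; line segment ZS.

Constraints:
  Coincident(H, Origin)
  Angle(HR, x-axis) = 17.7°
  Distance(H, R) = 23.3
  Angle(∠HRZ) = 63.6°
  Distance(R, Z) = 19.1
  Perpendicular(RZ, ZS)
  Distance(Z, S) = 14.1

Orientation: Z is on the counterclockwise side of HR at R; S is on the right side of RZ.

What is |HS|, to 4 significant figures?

36.05

H is at the origin; HR runs at 17.7° with length 23.3, so R = 23.3·(cos 17.7°, sin 17.7°) = (22.20, 7.084). ∠HRZ = 63.6°, so RZ runs at 17.7° + (180° − 63.6°) = 134.1° from the x-axis; with |RZ| = 19.1, Z = R + 19.1·(cos 134.1°, sin 134.1°) = (8.905, 20.80). RZ ⟂ ZS; with |ZS| = 14.1 on the right of RZ, S = Z + 14.1·(0.7181, 0.6959) = (19.03, 30.61). Then |HS| = |S − H| = 36.05.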